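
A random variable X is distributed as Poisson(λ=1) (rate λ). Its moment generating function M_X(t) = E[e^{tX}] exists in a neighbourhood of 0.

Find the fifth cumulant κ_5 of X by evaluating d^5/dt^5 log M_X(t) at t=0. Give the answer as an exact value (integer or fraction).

κ_5 = K^(5)(0) = 1

M_X(t) = e^(e^(t) - 1)
K_X(t) = log M_X(t) = e^(t) - 1
K^(5)(t) = e^(t)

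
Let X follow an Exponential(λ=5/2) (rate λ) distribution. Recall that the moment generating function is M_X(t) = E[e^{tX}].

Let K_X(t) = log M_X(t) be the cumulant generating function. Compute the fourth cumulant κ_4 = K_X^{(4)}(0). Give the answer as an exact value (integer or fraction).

M_X(t) = 5/(2*(5/2 - t))
K_X(t) = log M_X(t) = -log(5/2 - t) - log(2) + log(5)
D^4[K](t) = 96/(16*t^4 - 160*t^3 + 600*t^2 - 1000*t + 625)

κ_4 = D^4[K](0) = 96/625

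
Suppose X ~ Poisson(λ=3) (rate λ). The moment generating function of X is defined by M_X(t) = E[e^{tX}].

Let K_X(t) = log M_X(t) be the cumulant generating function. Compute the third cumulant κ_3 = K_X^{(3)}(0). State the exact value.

κ_3 = K^(3)(0) = 3

M_X(t) = e^(3*e^(t) - 3)
K_X(t) = log M_X(t) = 3*e^(t) - 3
K^(3)(t) = 3*e^(t)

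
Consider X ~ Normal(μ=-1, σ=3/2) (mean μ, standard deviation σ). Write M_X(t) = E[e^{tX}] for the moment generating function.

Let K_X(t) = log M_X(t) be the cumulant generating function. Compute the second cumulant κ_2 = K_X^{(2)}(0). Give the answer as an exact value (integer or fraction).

κ_2 = K^(2)(0) = 9/4

M_X(t) = e^(9*t^2/8 - t)
K_X(t) = log M_X(t) = 9*t^2/8 - t
K^(2)(t) = 9/4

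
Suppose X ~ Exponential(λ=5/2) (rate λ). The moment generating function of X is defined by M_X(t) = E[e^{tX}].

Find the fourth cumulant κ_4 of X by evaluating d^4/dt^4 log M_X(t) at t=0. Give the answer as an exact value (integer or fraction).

κ_4 = K′′′′(0) = 96/625

M_X(t) = 5/(2*(5/2 - t))
K_X(t) = log M_X(t) = -log(5/2 - t) - log(2) + log(5)
K′(t) = -2/(2*t - 5)
K′′(t) = 4/(4*t^2 - 20*t + 25)
K′′′(t) = -16/(8*t^3 - 60*t^2 + 150*t - 125)
K′′′′(t) = 96/(16*t^4 - 160*t^3 + 600*t^2 - 1000*t + 625)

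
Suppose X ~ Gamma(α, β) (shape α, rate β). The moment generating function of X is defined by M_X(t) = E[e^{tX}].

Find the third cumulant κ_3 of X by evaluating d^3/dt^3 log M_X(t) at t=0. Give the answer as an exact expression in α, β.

M_X(t) = (β/(β - t))^α
K_X(t) = log M_X(t) = α*(log(β) - log(β - t))
dK/dt = -α/(-β + t)
d^2K/dt^2 = α/(β^2 - 2*β*t + t^2)
d^3K/dt^3 = -2*α/(-β^3 + 3*β^2*t - 3*β*t^2 + t^3)

κ_3 = d^3K/dt^3 |_{t=0} = 2*α/β^3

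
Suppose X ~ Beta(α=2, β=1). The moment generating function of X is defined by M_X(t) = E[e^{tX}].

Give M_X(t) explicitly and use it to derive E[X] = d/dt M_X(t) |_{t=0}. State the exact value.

E[X] = M′(0) = 2/3

M_X(t) = ₁F₁(2; 3; t)
M′(t) = 2*₁F₁(3; 4; t)/3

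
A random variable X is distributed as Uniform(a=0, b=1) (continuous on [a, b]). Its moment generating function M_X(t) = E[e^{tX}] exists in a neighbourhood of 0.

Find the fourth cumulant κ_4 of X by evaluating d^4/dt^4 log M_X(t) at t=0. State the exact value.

M_X(t) = (e^(t) - 1)/t
K_X(t) = log M_X(t) = -log(t) + log(e^(t) - 1)
K′(t) = (t*e^(t) - e^(t) + 1)/(t*e^(t) - t)
K′′(t) = (-t^2*e^(t) + e^(2*t) - 2*e^(t) + 1)/(t^2*e^(2*t) - 2*t^2*e^(t) + t^2)
K′′′(t) = (t^3*e^(2*t) + t^3*e^(t) - 2*e^(3*t) + 6*e^(2*t) - 6*e^(t) + 2)/(t^3*e^(3*t) - 3*t^3*e^(2*t) + 3*t^3*e^(t) - t^3)

κ_4 = K′′′′(0) = -1/120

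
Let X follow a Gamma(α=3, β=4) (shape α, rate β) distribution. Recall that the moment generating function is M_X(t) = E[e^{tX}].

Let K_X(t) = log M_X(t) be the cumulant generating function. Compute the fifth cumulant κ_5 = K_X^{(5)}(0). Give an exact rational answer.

M_X(t) = 64/(4 - t)^3
K_X(t) = log M_X(t) = -3*log(4 - t) + 6*log(2)
K^(5)(t) = -72/(t^5 - 20*t^4 + 160*t^3 - 640*t^2 + 1280*t - 1024)

κ_5 = K^(5)(0) = 9/128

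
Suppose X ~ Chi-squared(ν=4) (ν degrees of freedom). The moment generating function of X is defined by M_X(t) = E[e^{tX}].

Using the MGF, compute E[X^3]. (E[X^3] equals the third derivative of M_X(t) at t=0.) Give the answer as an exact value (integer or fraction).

E[X^3] = M^(3)(0) = 192

M_X(t) = (1 - 2*t)^(-2)
M^(3)(t) = -192/(32*t^5 - 80*t^4 + 80*t^3 - 40*t^2 + 10*t - 1)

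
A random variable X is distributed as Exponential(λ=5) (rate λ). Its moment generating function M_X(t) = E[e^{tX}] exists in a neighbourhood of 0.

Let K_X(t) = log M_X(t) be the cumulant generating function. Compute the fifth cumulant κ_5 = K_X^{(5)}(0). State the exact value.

M_X(t) = 5/(5 - t)
K_X(t) = log M_X(t) = -log(5 - t) + log(5)
K′(t) = -1/(t - 5)
K′′(t) = 1/(t^2 - 10*t + 25)
K′′′(t) = -2/(t^3 - 15*t^2 + 75*t - 125)
K′′′′(t) = 6/(t^4 - 20*t^3 + 150*t^2 - 500*t + 625)
K′′′′′(t) = -24/(t^5 - 25*t^4 + 250*t^3 - 1250*t^2 + 3125*t - 3125)

κ_5 = K′′′′′(0) = 24/3125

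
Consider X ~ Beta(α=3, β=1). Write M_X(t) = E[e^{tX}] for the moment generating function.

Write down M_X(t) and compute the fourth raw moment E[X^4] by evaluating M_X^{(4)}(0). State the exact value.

M_X(t) = ₁F₁(3; 4; t)
dM/dt = 3*₁F₁(4; 5; t)/4
d^2M/dt^2 = 3*₁F₁(5; 6; t)/5
d^3M/dt^3 = ₁F₁(6; 7; t)/2
d^4M/dt^4 = 3*₁F₁(7; 8; t)/7

E[X^4] = d^4M/dt^4 |_{t=0} = 3/7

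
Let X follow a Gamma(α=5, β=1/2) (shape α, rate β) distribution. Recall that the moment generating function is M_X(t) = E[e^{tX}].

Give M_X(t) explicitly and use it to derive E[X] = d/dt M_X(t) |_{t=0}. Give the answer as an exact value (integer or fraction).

M_X(t) = 1/(32*(1/2 - t)^5)
M′(t) = 10/(64*t^6 - 192*t^5 + 240*t^4 - 160*t^3 + 60*t^2 - 12*t + 1)

E[X] = M′(0) = 10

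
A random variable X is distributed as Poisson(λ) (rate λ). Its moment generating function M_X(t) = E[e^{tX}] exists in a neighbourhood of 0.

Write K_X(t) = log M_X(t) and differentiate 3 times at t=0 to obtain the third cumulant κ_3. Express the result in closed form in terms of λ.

κ_3 = K′′′(0) = λ

M_X(t) = e^(λ*(e^(t) - 1))
K_X(t) = log M_X(t) = λ*(e^(t) - 1)
K′(t) = λ*e^(t)
K′′(t) = λ*e^(t)
K′′′(t) = λ*e^(t)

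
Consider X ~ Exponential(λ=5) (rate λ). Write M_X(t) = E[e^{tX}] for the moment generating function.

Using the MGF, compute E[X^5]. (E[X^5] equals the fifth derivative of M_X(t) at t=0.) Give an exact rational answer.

E[X^5] = M′′′′′(0) = 24/625

M_X(t) = 5/(5 - t)
M′(t) = 5/(t^2 - 10*t + 25)
M′′(t) = -10/(t^3 - 15*t^2 + 75*t - 125)
M′′′(t) = 30/(t^4 - 20*t^3 + 150*t^2 - 500*t + 625)
M′′′′(t) = -120/(t^5 - 25*t^4 + 250*t^3 - 1250*t^2 + 3125*t - 3125)
M′′′′′(t) = 600/(t^6 - 30*t^5 + 375*t^4 - 2500*t^3 + 9375*t^2 - 18750*t + 15625)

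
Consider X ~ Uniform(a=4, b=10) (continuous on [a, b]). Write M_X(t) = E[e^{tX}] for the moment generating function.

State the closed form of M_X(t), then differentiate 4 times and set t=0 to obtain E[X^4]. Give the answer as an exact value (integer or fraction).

E[X^4] = d^4M/dt^4 |_{t=0} = 16496/5

M_X(t) = (e^(10*t) - e^(4*t))/(6*t)
dM/dt = (10*t*e^(10*t) - 4*t*e^(4*t) - e^(10*t) + e^(4*t))/(6*t^2)
d^2M/dt^2 = (50*t^2*e^(10*t) - 8*t^2*e^(4*t) - 10*t*e^(10*t) + 4*t*e^(4*t) + e^(10*t) - e^(4*t))/(3*t^3)
d^3M/dt^3 = (500*t^3*e^(10*t) - 32*t^3*e^(4*t) - 150*t^2*e^(10*t) + 24*t^2*e^(4*t) + 30*t*e^(10*t) - 12*t*e^(4*t) - 3*e^(10*t) + 3*e^(4*t))/(3*t^4)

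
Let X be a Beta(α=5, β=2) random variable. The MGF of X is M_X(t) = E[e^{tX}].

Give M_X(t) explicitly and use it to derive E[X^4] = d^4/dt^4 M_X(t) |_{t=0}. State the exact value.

E[X^4] = M^(4)(0) = 1/3

M_X(t) = ₁F₁(5; 7; t)
M^(4)(t) = ₁F₁(9; 11; t)/3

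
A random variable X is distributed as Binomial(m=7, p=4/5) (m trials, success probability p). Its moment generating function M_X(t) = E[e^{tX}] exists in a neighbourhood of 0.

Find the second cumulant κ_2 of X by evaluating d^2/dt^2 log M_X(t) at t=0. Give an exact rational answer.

κ_2 = K′′(0) = 28/25

M_X(t) = (4*e^(t)/5 + 1/5)^7
K_X(t) = log M_X(t) = 7*log(4*e^(t)/5 + 1/5)
K′(t) = 28*e^(t)/(4*e^(t) + 1)
K′′(t) = 28*e^(t)/(16*e^(2*t) + 8*e^(t) + 1)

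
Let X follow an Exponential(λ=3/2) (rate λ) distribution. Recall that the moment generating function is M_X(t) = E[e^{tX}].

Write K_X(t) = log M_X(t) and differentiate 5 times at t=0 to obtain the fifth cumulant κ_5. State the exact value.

κ_5 = K′′′′′(0) = 256/81

M_X(t) = 3/(2*(3/2 - t))
K_X(t) = log M_X(t) = -log(3/2 - t) - log(2) + log(3)
K′(t) = -2/(2*t - 3)
K′′(t) = 4/(4*t^2 - 12*t + 9)
K′′′(t) = -16/(8*t^3 - 36*t^2 + 54*t - 27)
K′′′′(t) = 96/(16*t^4 - 96*t^3 + 216*t^2 - 216*t + 81)
K′′′′′(t) = -768/(32*t^5 - 240*t^4 + 720*t^3 - 1080*t^2 + 810*t - 243)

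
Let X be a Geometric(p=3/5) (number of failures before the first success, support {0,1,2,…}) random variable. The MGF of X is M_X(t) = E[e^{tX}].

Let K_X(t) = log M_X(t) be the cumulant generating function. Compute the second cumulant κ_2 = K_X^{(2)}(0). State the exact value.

M_X(t) = 3/(5*(1 - 2*e^(t)/5))
K_X(t) = log M_X(t) = -log(1 - 2*e^(t)/5) - log(5) + log(3)
dK/dt = -2*e^(t)/(2*e^(t) - 5)
d^2K/dt^2 = 10*e^(t)/(4*e^(2*t) - 20*e^(t) + 25)

κ_2 = d^2K/dt^2 |_{t=0} = 10/9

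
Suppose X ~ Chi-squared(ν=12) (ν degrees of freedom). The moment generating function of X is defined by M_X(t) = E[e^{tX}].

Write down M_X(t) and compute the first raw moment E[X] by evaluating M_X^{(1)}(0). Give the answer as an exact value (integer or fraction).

M_X(t) = (1 - 2*t)^(-6)
dM/dt = -12/(128*t^7 - 448*t^6 + 672*t^5 - 560*t^4 + 280*t^3 - 84*t^2 + 14*t - 1)

E[X] = dM/dt |_{t=0} = 12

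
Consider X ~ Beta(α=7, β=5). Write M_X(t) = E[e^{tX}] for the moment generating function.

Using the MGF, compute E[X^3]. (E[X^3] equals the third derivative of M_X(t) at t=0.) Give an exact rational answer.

M_X(t) = ₁F₁(7; 12; t)
D^3[M](t) = 3*₁F₁(10; 15; t)/13

E[X^3] = D^3[M](0) = 3/13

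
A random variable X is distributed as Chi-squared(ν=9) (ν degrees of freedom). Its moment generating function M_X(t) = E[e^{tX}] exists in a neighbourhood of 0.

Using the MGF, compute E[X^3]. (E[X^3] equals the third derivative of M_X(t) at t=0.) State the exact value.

E[X^3] = d^3M/dt^3 |_{t=0} = 1287

M_X(t) = (1 - 2*t)^(-9/2)
dM/dt = -9/(32*t^5*√(1 - 2*t) - 80*t^4*√(1 - 2*t) + 80*t^3*√(1 - 2*t) - 40*t^2*√(1 - 2*t) + 10*t*√(1 - 2*t) - √(1 - 2*t))
d^2M/dt^2 = 99/(64*t^6*√(1 - 2*t) - 192*t^5*√(1 - 2*t) + 240*t^4*√(1 - 2*t) - 160*t^3*√(1 - 2*t) + 60*t^2*√(1 - 2*t) - 12*t*√(1 - 2*t) + √(1 - 2*t))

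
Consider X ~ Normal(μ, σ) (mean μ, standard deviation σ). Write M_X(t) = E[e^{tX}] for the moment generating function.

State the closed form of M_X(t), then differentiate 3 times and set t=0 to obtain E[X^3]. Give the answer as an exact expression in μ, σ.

E[X^3] = M^(3)(0) = μ*(μ^2 + 3*σ^2)

M_X(t) = e^(μ*t + σ^2*t^2/2)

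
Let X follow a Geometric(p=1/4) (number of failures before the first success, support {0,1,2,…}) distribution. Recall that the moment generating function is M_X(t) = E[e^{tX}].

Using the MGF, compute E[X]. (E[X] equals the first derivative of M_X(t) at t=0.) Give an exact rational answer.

M_X(t) = 1/(4*(1 - 3*e^(t)/4))
M′(t) = 3*e^(t)/(9*e^(2*t) - 24*e^(t) + 16)

E[X] = M′(0) = 3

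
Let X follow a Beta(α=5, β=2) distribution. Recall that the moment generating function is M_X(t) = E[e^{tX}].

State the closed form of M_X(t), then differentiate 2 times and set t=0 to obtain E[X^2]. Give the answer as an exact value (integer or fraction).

M_X(t) = ₁F₁(5; 7; t)
M′(t) = 5*₁F₁(6; 8; t)/7
M′′(t) = 15*₁F₁(7; 9; t)/28

E[X^2] = M′′(0) = 15/28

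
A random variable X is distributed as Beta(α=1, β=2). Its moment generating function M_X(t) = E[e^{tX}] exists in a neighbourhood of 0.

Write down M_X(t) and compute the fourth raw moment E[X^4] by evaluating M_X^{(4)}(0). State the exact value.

M_X(t) = ₁F₁(1; 3; t)
D^4[M](t) = ₁F₁(5; 7; t)/15

E[X^4] = D^4[M](0) = 1/15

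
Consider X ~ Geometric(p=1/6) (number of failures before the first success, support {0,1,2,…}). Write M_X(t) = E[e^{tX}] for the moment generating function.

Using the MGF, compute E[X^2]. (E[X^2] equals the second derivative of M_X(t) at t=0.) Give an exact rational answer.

M_X(t) = 1/(6*(1 - 5*e^(t)/6))
D^2[M](t) = (-25*e^(2*t) - 30*e^(t))/(125*e^(3*t) - 450*e^(2*t) + 540*e^(t) - 216)

E[X^2] = D^2[M](0) = 55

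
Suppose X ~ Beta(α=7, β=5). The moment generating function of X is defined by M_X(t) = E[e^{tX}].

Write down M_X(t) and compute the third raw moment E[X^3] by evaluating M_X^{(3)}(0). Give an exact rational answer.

M_X(t) = ₁F₁(7; 12; t)
dM/dt = 7*₁F₁(8; 13; t)/12
d^2M/dt^2 = 14*₁F₁(9; 14; t)/39
d^3M/dt^3 = 3*₁F₁(10; 15; t)/13

E[X^3] = d^3M/dt^3 |_{t=0} = 3/13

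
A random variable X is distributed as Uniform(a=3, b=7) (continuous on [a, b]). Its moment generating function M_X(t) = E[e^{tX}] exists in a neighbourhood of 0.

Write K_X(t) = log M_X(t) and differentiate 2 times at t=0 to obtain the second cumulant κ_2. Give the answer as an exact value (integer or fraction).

κ_2 = K′′(0) = 4/3

M_X(t) = (e^(7*t) - e^(3*t))/(4*t)
K_X(t) = log M_X(t) = -log(t) + log(e^(7*t) - e^(3*t)) - 2*log(2)
K′(t) = (7*t*e^(4*t) - 3*t - e^(4*t) + 1)/(t*e^(4*t) - t)
K′′(t) = (-16*t^2*e^(4*t) + e^(8*t) - 2*e^(4*t) + 1)/(t^2*e^(8*t) - 2*t^2*e^(4*t) + t^2)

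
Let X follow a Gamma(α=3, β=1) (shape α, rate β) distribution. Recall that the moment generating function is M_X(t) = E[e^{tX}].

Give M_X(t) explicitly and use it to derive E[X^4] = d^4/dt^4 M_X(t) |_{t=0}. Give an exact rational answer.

E[X^4] = M^(4)(0) = 360

M_X(t) = (1 - t)^(-3)
M^(4)(t) = -360/(t^7 - 7*t^6 + 21*t^5 - 35*t^4 + 35*t^3 - 21*t^2 + 7*t - 1)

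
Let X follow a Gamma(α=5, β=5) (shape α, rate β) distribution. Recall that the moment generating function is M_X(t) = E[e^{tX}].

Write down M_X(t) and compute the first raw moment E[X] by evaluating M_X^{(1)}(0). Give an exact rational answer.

E[X] = dM/dt |_{t=0} = 1

M_X(t) = 3125/(5 - t)^5
dM/dt = 15625/(t^6 - 30*t^5 + 375*t^4 - 2500*t^3 + 9375*t^2 - 18750*t + 15625)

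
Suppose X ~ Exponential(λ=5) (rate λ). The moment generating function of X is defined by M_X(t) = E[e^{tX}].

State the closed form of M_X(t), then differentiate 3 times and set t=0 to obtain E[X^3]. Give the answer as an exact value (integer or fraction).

E[X^3] = M′′′(0) = 6/125

M_X(t) = 5/(5 - t)
M′(t) = 5/(t^2 - 10*t + 25)
M′′(t) = -10/(t^3 - 15*t^2 + 75*t - 125)
M′′′(t) = 30/(t^4 - 20*t^3 + 150*t^2 - 500*t + 625)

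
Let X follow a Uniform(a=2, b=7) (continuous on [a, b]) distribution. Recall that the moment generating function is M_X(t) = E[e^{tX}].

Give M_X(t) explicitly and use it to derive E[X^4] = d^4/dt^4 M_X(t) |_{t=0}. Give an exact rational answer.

M_X(t) = (e^(7*t) - e^(2*t))/(5*t)
dM/dt = (7*t*e^(7*t) - 2*t*e^(2*t) - e^(7*t) + e^(2*t))/(5*t^2)
d^2M/dt^2 = (49*t^2*e^(7*t) - 4*t^2*e^(2*t) - 14*t*e^(7*t) + 4*t*e^(2*t) + 2*e^(7*t) - 2*e^(2*t))/(5*t^3)
d^3M/dt^3 = (343*t^3*e^(7*t) - 8*t^3*e^(2*t) - 147*t^2*e^(7*t) + 12*t^2*e^(2*t) + 42*t*e^(7*t) - 12*t*e^(2*t) - 6*e^(7*t) + 6*e^(2*t))/(5*t^4)

E[X^4] = d^4M/dt^4 |_{t=0} = 671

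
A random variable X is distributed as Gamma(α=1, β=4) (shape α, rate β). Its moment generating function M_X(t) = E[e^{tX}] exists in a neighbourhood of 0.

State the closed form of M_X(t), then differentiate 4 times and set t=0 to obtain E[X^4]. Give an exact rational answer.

M_X(t) = 4/(4 - t)
dM/dt = 4/(t^2 - 8*t + 16)
d^2M/dt^2 = -8/(t^3 - 12*t^2 + 48*t - 64)
d^3M/dt^3 = 24/(t^4 - 16*t^3 + 96*t^2 - 256*t + 256)
d^4M/dt^4 = -96/(t^5 - 20*t^4 + 160*t^3 - 640*t^2 + 1280*t - 1024)

E[X^4] = d^4M/dt^4 |_{t=0} = 3/32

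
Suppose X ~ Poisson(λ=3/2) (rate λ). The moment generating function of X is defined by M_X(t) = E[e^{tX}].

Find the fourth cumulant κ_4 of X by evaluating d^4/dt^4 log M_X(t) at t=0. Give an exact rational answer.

M_X(t) = e^(3*e^(t)/2 - 3/2)
K_X(t) = log M_X(t) = 3*e^(t)/2 - 3/2
K′(t) = 3*e^(t)/2
K′′(t) = 3*e^(t)/2
K′′′(t) = 3*e^(t)/2
K′′′′(t) = 3*e^(t)/2

κ_4 = K′′′′(0) = 3/2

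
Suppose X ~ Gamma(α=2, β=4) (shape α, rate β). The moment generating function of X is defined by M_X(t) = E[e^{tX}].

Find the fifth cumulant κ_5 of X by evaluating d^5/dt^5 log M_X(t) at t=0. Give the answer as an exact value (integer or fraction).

κ_5 = d^5K/dt^5 |_{t=0} = 3/64

M_X(t) = 16/(4 - t)^2
K_X(t) = log M_X(t) = -2*log(4 - t) + 4*log(2)
dK/dt = -2/(t - 4)
d^2K/dt^2 = 2/(t^2 - 8*t + 16)
d^3K/dt^3 = -4/(t^3 - 12*t^2 + 48*t - 64)
d^4K/dt^4 = 12/(t^4 - 16*t^3 + 96*t^2 - 256*t + 256)
d^5K/dt^5 = -48/(t^5 - 20*t^4 + 160*t^3 - 640*t^2 + 1280*t - 1024)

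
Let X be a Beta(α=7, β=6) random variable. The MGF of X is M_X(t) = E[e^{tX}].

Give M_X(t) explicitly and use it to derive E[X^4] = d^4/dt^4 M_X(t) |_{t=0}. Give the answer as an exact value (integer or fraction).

E[X^4] = D^4[M](0) = 3/26

M_X(t) = ₁F₁(7; 13; t)
D^4[M](t) = 3*₁F₁(11; 17; t)/26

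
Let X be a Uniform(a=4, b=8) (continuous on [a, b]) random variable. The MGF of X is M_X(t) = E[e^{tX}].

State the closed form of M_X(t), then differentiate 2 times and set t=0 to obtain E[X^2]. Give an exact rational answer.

M_X(t) = (e^(8*t) - e^(4*t))/(4*t)
M^(2)(t) = (32*t^2*e^(8*t) - 8*t^2*e^(4*t) - 8*t*e^(8*t) + 4*t*e^(4*t) + e^(8*t) - e^(4*t))/(2*t^3)

E[X^2] = M^(2)(0) = 112/3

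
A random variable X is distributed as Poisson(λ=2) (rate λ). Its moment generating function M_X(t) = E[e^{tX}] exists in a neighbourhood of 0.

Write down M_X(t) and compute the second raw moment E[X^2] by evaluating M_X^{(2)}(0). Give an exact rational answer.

E[X^2] = M′′(0) = 6

M_X(t) = e^(2*e^(t) - 2)
M′(t) = 2*e^(-2)*e^(t)*e^(2*e^(t))
M′′(t) = (4*e^(2*t)*e^(2*e^(t)) + 2*e^(t)*e^(2*e^(t)))*e^(-2)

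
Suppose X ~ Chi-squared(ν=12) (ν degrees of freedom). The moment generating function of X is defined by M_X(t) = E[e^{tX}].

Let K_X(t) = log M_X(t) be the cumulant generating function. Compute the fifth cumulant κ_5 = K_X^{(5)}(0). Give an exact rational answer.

κ_5 = K^(5)(0) = 4608

M_X(t) = (1 - 2*t)^(-6)
K_X(t) = log M_X(t) = -6*log(1 - 2*t)
K^(5)(t) = -4608/(32*t^5 - 80*t^4 + 80*t^3 - 40*t^2 + 10*t - 1)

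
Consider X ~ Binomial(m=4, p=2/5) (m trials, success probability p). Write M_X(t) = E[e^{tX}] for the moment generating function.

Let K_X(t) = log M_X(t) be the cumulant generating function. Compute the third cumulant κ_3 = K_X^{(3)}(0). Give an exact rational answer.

κ_3 = K′′′(0) = 24/125

M_X(t) = (2*e^(t)/5 + 3/5)^4
K_X(t) = log M_X(t) = 4*log(2*e^(t)/5 + 3/5)
K′(t) = 8*e^(t)/(2*e^(t) + 3)
K′′(t) = 24*e^(t)/(4*e^(2*t) + 12*e^(t) + 9)
K′′′(t) = (-48*e^(2*t) + 72*e^(t))/(8*e^(3*t) + 36*e^(2*t) + 54*e^(t) + 27)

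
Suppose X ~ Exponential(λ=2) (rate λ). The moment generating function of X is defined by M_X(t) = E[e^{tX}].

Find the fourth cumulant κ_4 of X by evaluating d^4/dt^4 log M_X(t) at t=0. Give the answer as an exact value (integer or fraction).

κ_4 = D^4[K](0) = 3/8

M_X(t) = 2/(2 - t)
K_X(t) = log M_X(t) = -log(2 - t) + log(2)
D^4[K](t) = 6/(t^4 - 8*t^3 + 24*t^2 - 32*t + 16)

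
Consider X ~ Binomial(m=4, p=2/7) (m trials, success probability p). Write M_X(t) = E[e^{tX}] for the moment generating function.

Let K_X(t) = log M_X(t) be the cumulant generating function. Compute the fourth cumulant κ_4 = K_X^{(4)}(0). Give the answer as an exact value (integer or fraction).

M_X(t) = (2*e^(t)/7 + 5/7)^4
K_X(t) = log M_X(t) = 4*log(2*e^(t)/7 + 5/7)
dK/dt = 8*e^(t)/(2*e^(t) + 5)
d^2K/dt^2 = 40*e^(t)/(4*e^(2*t) + 20*e^(t) + 25)
d^3K/dt^3 = (-80*e^(2*t) + 200*e^(t))/(8*e^(3*t) + 60*e^(2*t) + 150*e^(t) + 125)
d^4K/dt^4 = (160*e^(3*t) - 1600*e^(2*t) + 1000*e^(t))/(16*e^(4*t) + 160*e^(3*t) + 600*e^(2*t) + 1000*e^(t) + 625)

κ_4 = d^4K/dt^4 |_{t=0} = -440/2401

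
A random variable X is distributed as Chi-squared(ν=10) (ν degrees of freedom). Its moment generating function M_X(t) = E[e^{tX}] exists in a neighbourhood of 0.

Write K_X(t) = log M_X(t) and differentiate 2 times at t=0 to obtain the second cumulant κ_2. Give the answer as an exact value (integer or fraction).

κ_2 = K^(2)(0) = 20

M_X(t) = (1 - 2*t)^(-5)
K_X(t) = log M_X(t) = -5*log(1 - 2*t)
K^(2)(t) = 20/(4*t^2 - 4*t + 1)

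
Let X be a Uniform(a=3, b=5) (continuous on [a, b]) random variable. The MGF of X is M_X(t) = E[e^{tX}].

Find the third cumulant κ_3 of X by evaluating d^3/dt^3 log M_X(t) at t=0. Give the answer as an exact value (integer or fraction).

M_X(t) = (e^(5*t) - e^(3*t))/(2*t)
K_X(t) = log M_X(t) = -log(t) + log(e^(5*t) - e^(3*t)) - log(2)
D^3[K](t) = (8*t^3*e^(4*t) + 8*t^3*e^(2*t) - 2*e^(6*t) + 6*e^(4*t) - 6*e^(2*t) + 2)/(t^3*e^(6*t) - 3*t^3*e^(4*t) + 3*t^3*e^(2*t) - t^3)

κ_3 = D^3[K](0) = 0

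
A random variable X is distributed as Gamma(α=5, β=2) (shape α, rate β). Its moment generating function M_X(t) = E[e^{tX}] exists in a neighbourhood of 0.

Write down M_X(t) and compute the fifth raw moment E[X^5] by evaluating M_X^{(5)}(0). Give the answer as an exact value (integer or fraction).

M_X(t) = 32/(2 - t)^5
M^(5)(t) = 483840/(t^10 - 20*t^9 + 180*t^8 - 960*t^7 + 3360*t^6 - 8064*t^5 + 13440*t^4 - 15360*t^3 + 11520*t^2 - 5120*t + 1024)

E[X^5] = M^(5)(0) = 945/2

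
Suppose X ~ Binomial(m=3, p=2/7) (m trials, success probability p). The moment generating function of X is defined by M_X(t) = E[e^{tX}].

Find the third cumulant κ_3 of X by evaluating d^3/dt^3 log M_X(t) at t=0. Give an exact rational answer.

M_X(t) = (2*e^(t)/7 + 5/7)^3
K_X(t) = log M_X(t) = 3*log(2*e^(t)/7 + 5/7)
D^3[K](t) = (-60*e^(2*t) + 150*e^(t))/(8*e^(3*t) + 60*e^(2*t) + 150*e^(t) + 125)

κ_3 = D^3[K](0) = 90/343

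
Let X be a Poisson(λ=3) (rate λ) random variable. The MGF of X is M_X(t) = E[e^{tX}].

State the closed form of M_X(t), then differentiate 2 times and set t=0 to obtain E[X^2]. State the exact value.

E[X^2] = M^(2)(0) = 12

M_X(t) = e^(3*e^(t) - 3)
M^(2)(t) = (9*e^(2*t)*e^(3*e^(t)) + 3*e^(t)*e^(3*e^(t)))*e^(-3)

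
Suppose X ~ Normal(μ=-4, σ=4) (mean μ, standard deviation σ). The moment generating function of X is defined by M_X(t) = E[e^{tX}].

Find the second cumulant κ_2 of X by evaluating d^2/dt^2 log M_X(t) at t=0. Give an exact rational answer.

κ_2 = D^2[K](0) = 16

M_X(t) = e^(8*t^2 - 4*t)
K_X(t) = log M_X(t) = 8*t^2 - 4*t
D^2[K](t) = 16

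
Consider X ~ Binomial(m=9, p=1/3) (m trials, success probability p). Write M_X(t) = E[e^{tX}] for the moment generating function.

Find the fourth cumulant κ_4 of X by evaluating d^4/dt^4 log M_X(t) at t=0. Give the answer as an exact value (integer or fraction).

κ_4 = d^4K/dt^4 |_{t=0} = -2/3

M_X(t) = (e^(t)/3 + 2/3)^9
K_X(t) = log M_X(t) = 9*log(e^(t)/3 + 2/3)
dK/dt = 9*e^(t)/(e^(t) + 2)
d^2K/dt^2 = 18*e^(t)/(e^(2*t) + 4*e^(t) + 4)
d^3K/dt^3 = (-18*e^(2*t) + 36*e^(t))/(e^(3*t) + 6*e^(2*t) + 12*e^(t) + 8)
d^4K/dt^4 = (18*e^(3*t) - 144*e^(2*t) + 72*e^(t))/(e^(4*t) + 8*e^(3*t) + 24*e^(2*t) + 32*e^(t) + 16)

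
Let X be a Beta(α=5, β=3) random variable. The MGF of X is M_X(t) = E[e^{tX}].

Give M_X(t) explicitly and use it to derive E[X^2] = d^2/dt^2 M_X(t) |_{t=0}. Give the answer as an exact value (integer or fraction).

E[X^2] = D^2[M](0) = 5/12

M_X(t) = ₁F₁(5; 8; t)
D^2[M](t) = 5*₁F₁(7; 10; t)/12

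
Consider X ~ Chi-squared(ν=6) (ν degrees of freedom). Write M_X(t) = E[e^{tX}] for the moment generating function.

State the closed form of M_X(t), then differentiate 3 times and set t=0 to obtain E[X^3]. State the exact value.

E[X^3] = D^3[M](0) = 480

M_X(t) = (1 - 2*t)^(-3)
D^3[M](t) = 480/(64*t^6 - 192*t^5 + 240*t^4 - 160*t^3 + 60*t^2 - 12*t + 1)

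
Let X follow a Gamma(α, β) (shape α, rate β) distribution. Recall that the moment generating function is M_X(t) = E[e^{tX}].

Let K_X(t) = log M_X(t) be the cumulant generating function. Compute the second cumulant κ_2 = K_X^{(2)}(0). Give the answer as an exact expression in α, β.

κ_2 = d^2K/dt^2 |_{t=0} = α/β^2

M_X(t) = (β/(β - t))^α
K_X(t) = log M_X(t) = α*(log(β) - log(β - t))
dK/dt = -α/(-β + t)
d^2K/dt^2 = α/(β^2 - 2*β*t + t^2)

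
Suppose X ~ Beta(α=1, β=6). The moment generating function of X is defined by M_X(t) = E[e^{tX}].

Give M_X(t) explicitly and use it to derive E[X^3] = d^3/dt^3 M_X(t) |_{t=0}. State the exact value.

M_X(t) = ₁F₁(1; 7; t)
D^3[M](t) = ₁F₁(4; 10; t)/84

E[X^3] = D^3[M](0) = 1/84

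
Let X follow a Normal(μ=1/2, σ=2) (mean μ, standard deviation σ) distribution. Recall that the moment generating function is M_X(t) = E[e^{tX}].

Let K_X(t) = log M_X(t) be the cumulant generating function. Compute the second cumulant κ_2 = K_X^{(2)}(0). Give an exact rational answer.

M_X(t) = e^(2*t^2 + t/2)
K_X(t) = log M_X(t) = 2*t^2 + t/2
K′(t) = 4*t + 1/2
K′′(t) = 4

κ_2 = K′′(0) = 4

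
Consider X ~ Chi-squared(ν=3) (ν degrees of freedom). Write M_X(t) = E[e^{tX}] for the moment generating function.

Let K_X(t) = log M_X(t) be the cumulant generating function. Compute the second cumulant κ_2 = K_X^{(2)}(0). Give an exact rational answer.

κ_2 = D^2[K](0) = 6

M_X(t) = (1 - 2*t)^(-3/2)
K_X(t) = log M_X(t) = -3*log(1 - 2*t)/2
D^2[K](t) = 6/(4*t^2 - 4*t + 1)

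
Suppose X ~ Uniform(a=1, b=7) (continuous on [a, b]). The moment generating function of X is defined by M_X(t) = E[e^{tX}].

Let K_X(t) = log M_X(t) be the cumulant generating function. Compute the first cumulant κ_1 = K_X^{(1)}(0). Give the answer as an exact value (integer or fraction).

M_X(t) = (e^(7*t) - e^(t))/(6*t)
K_X(t) = log M_X(t) = -log(t) + log(e^(7*t) - e^(t)) - log(6)
K^(1)(t) = (7*t*e^(6*t) - t - e^(6*t) + 1)/(t*e^(6*t) - t)

κ_1 = K^(1)(0) = 4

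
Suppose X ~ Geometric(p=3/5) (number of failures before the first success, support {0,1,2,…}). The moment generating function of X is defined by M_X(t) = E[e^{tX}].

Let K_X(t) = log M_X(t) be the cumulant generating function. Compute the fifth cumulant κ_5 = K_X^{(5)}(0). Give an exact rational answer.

κ_5 = K^(5)(0) = 3010/81

M_X(t) = 3/(5*(1 - 2*e^(t)/5))
K_X(t) = log M_X(t) = -log(1 - 2*e^(t)/5) - log(5) + log(3)
K^(5)(t) = (-80*e^(4*t) - 2200*e^(3*t) - 5500*e^(2*t) - 1250*e^(t))/(32*e^(5*t) - 400*e^(4*t) + 2000*e^(3*t) - 5000*e^(2*t) + 6250*e^(t) - 3125)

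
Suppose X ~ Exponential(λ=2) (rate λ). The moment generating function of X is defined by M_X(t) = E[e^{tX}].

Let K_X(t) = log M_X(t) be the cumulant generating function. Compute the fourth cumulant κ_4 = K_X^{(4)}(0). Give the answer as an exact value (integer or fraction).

κ_4 = D^4[K](0) = 3/8

M_X(t) = 2/(2 - t)
K_X(t) = log M_X(t) = -log(2 - t) + log(2)
D^4[K](t) = 6/(t^4 - 8*t^3 + 24*t^2 - 32*t + 16)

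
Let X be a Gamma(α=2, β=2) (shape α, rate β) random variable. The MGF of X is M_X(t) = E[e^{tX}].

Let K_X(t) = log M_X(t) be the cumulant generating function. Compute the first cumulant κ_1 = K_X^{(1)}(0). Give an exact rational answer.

κ_1 = K′(0) = 1

M_X(t) = 4/(2 - t)^2
K_X(t) = log M_X(t) = -2*log(2 - t) + 2*log(2)
K′(t) = -2/(t - 2)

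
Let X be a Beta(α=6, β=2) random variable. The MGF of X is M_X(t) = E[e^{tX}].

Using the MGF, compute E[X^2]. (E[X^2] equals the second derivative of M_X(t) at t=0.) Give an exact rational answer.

M_X(t) = ₁F₁(6; 8; t)
M′(t) = 3*₁F₁(7; 9; t)/4
M′′(t) = 7*₁F₁(8; 10; t)/12

E[X^2] = M′′(0) = 7/12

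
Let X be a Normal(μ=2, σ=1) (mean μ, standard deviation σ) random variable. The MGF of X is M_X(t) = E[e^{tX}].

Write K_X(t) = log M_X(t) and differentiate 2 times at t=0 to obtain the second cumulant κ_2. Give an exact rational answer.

κ_2 = K^(2)(0) = 1

M_X(t) = e^(t^2/2 + 2*t)
K_X(t) = log M_X(t) = t^2/2 + 2*t
K^(2)(t) = 1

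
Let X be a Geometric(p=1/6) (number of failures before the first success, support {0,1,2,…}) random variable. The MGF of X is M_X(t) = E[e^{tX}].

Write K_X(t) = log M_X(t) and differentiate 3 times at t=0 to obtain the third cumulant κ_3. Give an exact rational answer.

M_X(t) = 1/(6*(1 - 5*e^(t)/6))
K_X(t) = log M_X(t) = -log(1 - 5*e^(t)/6) - log(6)
K′(t) = -5*e^(t)/(5*e^(t) - 6)
K′′(t) = 30*e^(t)/(25*e^(2*t) - 60*e^(t) + 36)
K′′′(t) = (-150*e^(2*t) - 180*e^(t))/(125*e^(3*t) - 450*e^(2*t) + 540*e^(t) - 216)

κ_3 = K′′′(0) = 330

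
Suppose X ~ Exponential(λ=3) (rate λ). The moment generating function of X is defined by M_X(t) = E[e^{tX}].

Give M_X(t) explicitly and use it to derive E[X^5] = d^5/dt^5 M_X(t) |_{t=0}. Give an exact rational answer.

E[X^5] = D^5[M](0) = 40/81

M_X(t) = 3/(3 - t)
D^5[M](t) = 360/(t^6 - 18*t^5 + 135*t^4 - 540*t^3 + 1215*t^2 - 1458*t + 729)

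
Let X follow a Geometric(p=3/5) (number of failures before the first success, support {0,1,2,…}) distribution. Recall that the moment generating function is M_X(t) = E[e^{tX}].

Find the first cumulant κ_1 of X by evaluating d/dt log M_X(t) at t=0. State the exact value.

κ_1 = K′(0) = 2/3

M_X(t) = 3/(5*(1 - 2*e^(t)/5))
K_X(t) = log M_X(t) = -log(1 - 2*e^(t)/5) - log(5) + log(3)
K′(t) = -2*e^(t)/(2*e^(t) - 5)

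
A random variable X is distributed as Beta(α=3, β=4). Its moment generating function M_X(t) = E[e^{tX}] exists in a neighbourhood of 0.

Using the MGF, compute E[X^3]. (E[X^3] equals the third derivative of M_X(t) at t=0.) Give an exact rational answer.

M_X(t) = ₁F₁(3; 7; t)
dM/dt = 3*₁F₁(4; 8; t)/7
d^2M/dt^2 = 3*₁F₁(5; 9; t)/14
d^3M/dt^3 = 5*₁F₁(6; 10; t)/42

E[X^3] = d^3M/dt^3 |_{t=0} = 5/42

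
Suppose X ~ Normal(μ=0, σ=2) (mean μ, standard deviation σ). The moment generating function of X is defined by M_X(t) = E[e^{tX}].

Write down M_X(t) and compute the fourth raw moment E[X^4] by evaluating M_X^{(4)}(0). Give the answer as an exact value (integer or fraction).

M_X(t) = e^(2*t^2)
dM/dt = 4*t*e^(2*t^2)
d^2M/dt^2 = 16*t^2*e^(2*t^2) + 4*e^(2*t^2)
d^3M/dt^3 = 64*t^3*e^(2*t^2) + 48*t*e^(2*t^2)
d^4M/dt^4 = 256*t^4*e^(2*t^2) + 384*t^2*e^(2*t^2) + 48*e^(2*t^2)

E[X^4] = d^4M/dt^4 |_{t=0} = 48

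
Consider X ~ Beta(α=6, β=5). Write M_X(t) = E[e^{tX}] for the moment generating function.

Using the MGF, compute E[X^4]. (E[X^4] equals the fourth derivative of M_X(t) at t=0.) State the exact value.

M_X(t) = ₁F₁(6; 11; t)
D^4[M](t) = 18*₁F₁(10; 15; t)/143

E[X^4] = D^4[M](0) = 18/143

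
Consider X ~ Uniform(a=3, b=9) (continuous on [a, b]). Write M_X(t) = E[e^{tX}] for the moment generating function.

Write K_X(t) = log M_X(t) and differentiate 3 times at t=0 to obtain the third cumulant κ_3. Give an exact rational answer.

M_X(t) = (e^(9*t) - e^(3*t))/(6*t)
K_X(t) = log M_X(t) = -log(t) + log(e^(9*t) - e^(3*t)) - log(6)
K^(3)(t) = (216*t^3*e^(12*t) + 216*t^3*e^(6*t) - 2*e^(18*t) + 6*e^(12*t) - 6*e^(6*t) + 2)/(t^3*e^(18*t) - 3*t^3*e^(12*t) + 3*t^3*e^(6*t) - t^3)

κ_3 = K^(3)(0) = 0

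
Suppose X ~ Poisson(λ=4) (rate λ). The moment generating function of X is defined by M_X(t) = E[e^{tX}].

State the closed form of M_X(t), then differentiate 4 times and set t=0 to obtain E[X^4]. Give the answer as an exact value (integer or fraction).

M_X(t) = e^(4*e^(t) - 4)
M^(4)(t) = (256*e^(4*t)*e^(4*e^(t)) + 384*e^(3*t)*e^(4*e^(t)) + 112*e^(2*t)*e^(4*e^(t)) + 4*e^(t)*e^(4*e^(t)))*e^(-4)

E[X^4] = M^(4)(0) = 756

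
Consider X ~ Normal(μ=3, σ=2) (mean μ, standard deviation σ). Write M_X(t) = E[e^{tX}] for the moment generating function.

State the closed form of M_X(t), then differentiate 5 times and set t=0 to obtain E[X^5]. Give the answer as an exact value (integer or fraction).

E[X^5] = d^5M/dt^5 |_{t=0} = 2043

M_X(t) = e^(2*t^2 + 3*t)
dM/dt = 4*t*e^(3*t)*e^(2*t^2) + 3*e^(3*t)*e^(2*t^2)
d^2M/dt^2 = 16*t^2*e^(3*t)*e^(2*t^2) + 24*t*e^(3*t)*e^(2*t^2) + 13*e^(3*t)*e^(2*t^2)
d^3M/dt^3 = 64*t^3*e^(3*t)*e^(2*t^2) + 144*t^2*e^(3*t)*e^(2*t^2) + 156*t*e^(3*t)*e^(2*t^2) + 63*e^(3*t)*e^(2*t^2)
d^4M/dt^4 = 256*t^4*e^(3*t)*e^(2*t^2) + 768*t^3*e^(3*t)*e^(2*t^2) + 1248*t^2*e^(3*t)*e^(2*t^2) + 1008*t*e^(3*t)*e^(2*t^2) + 345*e^(3*t)*e^(2*t^2)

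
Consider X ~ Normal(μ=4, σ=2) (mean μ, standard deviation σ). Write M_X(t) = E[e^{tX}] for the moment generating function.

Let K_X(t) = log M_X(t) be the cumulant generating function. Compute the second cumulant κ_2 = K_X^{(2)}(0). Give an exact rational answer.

M_X(t) = e^(2*t^2 + 4*t)
K_X(t) = log M_X(t) = 2*t^2 + 4*t
K^(2)(t) = 4

κ_2 = K^(2)(0) = 4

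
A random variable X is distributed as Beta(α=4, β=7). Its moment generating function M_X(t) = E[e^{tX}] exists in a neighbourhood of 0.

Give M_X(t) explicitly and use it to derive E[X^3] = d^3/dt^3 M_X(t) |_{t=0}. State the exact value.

M_X(t) = ₁F₁(4; 11; t)
M′(t) = 4*₁F₁(5; 12; t)/11
M′′(t) = 5*₁F₁(6; 13; t)/33
M′′′(t) = 10*₁F₁(7; 14; t)/143

E[X^3] = M′′′(0) = 10/143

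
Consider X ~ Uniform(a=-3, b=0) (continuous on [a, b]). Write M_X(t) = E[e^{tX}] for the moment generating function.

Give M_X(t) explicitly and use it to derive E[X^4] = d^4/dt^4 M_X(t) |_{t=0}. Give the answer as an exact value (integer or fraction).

E[X^4] = M^(4)(0) = 81/5

M_X(t) = (1 - e^(-3*t))/(3*t)
M^(4)(t) = (-27*t^4 - 36*t^3 - 36*t^2 - 24*t + 8*e^(3*t) - 8)*e^(-3*t)/t^5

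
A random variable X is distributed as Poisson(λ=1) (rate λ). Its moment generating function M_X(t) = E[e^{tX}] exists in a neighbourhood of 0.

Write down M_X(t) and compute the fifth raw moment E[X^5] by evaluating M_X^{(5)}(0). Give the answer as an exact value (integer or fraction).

E[X^5] = d^5M/dt^5 |_{t=0} = 52

M_X(t) = e^(e^(t) - 1)
dM/dt = e^(-1)*e^(t)*e^(e^(t))
d^2M/dt^2 = (e^(2*t)*e^(e^(t)) + e^(t)*e^(e^(t)))*e^(-1)
d^3M/dt^3 = (e^(3*t)*e^(e^(t)) + 3*e^(2*t)*e^(e^(t)) + e^(t)*e^(e^(t)))*e^(-1)
d^4M/dt^4 = (e^(4*t)*e^(e^(t)) + 6*e^(3*t)*e^(e^(t)) + 7*e^(2*t)*e^(e^(t)) + e^(t)*e^(e^(t)))*e^(-1)
d^5M/dt^5 = (e^(5*t)*e^(e^(t)) + 10*e^(4*t)*e^(e^(t)) + 25*e^(3*t)*e^(e^(t)) + 15*e^(2*t)*e^(e^(t)) + e^(t)*e^(e^(t)))*e^(-1)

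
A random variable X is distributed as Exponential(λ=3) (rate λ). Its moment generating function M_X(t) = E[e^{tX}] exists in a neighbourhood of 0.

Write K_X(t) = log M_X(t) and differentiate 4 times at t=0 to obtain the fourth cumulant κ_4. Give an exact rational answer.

M_X(t) = 3/(3 - t)
K_X(t) = log M_X(t) = -log(3 - t) + log(3)
K′(t) = -1/(t - 3)
K′′(t) = 1/(t^2 - 6*t + 9)
K′′′(t) = -2/(t^3 - 9*t^2 + 27*t - 27)
K′′′′(t) = 6/(t^4 - 12*t^3 + 54*t^2 - 108*t + 81)

κ_4 = K′′′′(0) = 2/27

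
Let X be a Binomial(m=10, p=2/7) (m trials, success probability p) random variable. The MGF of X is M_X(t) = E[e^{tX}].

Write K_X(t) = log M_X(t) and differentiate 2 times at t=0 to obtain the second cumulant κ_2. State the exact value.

M_X(t) = (2*e^(t)/7 + 5/7)^10
K_X(t) = log M_X(t) = 10*log(2*e^(t)/7 + 5/7)
K′(t) = 20*e^(t)/(2*e^(t) + 5)
K′′(t) = 100*e^(t)/(4*e^(2*t) + 20*e^(t) + 25)

κ_2 = K′′(0) = 100/49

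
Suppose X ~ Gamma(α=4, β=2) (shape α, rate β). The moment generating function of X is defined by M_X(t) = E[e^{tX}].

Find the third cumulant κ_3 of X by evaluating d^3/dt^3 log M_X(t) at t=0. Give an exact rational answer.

κ_3 = d^3K/dt^3 |_{t=0} = 1

M_X(t) = 16/(2 - t)^4
K_X(t) = log M_X(t) = -4*log(2 - t) + 4*log(2)
dK/dt = -4/(t - 2)
d^2K/dt^2 = 4/(t^2 - 4*t + 4)
d^3K/dt^3 = -8/(t^3 - 6*t^2 + 12*t - 8)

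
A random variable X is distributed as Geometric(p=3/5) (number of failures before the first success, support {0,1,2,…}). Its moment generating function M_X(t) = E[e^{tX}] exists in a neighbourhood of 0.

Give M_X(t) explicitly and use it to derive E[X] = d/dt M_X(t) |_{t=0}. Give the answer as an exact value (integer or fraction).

E[X] = M^(1)(0) = 2/3

M_X(t) = 3/(5*(1 - 2*e^(t)/5))
M^(1)(t) = 6*e^(t)/(4*e^(2*t) - 20*e^(t) + 25)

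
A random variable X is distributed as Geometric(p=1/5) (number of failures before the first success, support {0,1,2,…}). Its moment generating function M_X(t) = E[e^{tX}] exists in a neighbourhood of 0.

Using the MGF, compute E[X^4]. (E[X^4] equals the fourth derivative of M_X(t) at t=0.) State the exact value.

E[X^4] = D^4[M](0) = 8676

M_X(t) = 1/(5*(1 - 4*e^(t)/5))
D^4[M](t) = (-256*e^(4*t) - 3520*e^(3*t) - 4400*e^(2*t) - 500*e^(t))/(1024*e^(5*t) - 6400*e^(4*t) + 16000*e^(3*t) - 20000*e^(2*t) + 12500*e^(t) - 3125)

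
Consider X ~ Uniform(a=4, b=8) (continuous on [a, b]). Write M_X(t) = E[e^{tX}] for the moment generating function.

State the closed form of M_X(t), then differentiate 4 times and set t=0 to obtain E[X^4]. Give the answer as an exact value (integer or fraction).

M_X(t) = (e^(8*t) - e^(4*t))/(4*t)

E[X^4] = M^(4)(0) = 7936/5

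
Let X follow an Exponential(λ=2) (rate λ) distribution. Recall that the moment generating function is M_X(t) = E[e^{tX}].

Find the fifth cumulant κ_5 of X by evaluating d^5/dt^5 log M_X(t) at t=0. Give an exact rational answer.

M_X(t) = 2/(2 - t)
K_X(t) = log M_X(t) = -log(2 - t) + log(2)
D^5[K](t) = -24/(t^5 - 10*t^4 + 40*t^3 - 80*t^2 + 80*t - 32)

κ_5 = D^5[K](0) = 3/4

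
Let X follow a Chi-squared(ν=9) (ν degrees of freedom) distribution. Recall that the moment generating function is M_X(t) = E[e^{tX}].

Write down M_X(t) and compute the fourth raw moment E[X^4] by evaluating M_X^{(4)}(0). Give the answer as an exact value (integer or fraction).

M_X(t) = (1 - 2*t)^(-9/2)

E[X^4] = M^(4)(0) = 19305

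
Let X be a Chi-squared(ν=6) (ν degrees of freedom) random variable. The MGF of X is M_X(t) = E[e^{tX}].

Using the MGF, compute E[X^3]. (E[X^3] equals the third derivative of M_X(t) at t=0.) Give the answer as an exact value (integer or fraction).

M_X(t) = (1 - 2*t)^(-3)
M′(t) = 6/(16*t^4 - 32*t^3 + 24*t^2 - 8*t + 1)
M′′(t) = -48/(32*t^5 - 80*t^4 + 80*t^3 - 40*t^2 + 10*t - 1)
M′′′(t) = 480/(64*t^6 - 192*t^5 + 240*t^4 - 160*t^3 + 60*t^2 - 12*t + 1)

E[X^3] = M′′′(0) = 480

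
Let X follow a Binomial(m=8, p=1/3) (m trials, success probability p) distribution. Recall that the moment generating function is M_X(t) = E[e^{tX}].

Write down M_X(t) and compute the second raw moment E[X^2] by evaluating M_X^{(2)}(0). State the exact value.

M_X(t) = (e^(t)/3 + 2/3)^8
D^2[M](t) = 64*e^(8*t)/6561 + 784*e^(7*t)/6561 + 448*e^(6*t)/729 + 11200*e^(5*t)/6561 + 17920*e^(4*t)/6561 + 1792*e^(3*t)/729 + 7168*e^(2*t)/6561 + 1024*e^(t)/6561

E[X^2] = D^2[M](0) = 80/9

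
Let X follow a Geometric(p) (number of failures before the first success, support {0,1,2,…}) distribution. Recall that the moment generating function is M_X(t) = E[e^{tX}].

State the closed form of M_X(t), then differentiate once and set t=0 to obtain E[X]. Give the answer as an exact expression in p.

E[X] = D[M](0) = (1 - p)/p

M_X(t) = p/(-(1 - p)*e^(t) + 1)
D[M](t) = (-p^2*e^(t) + p*e^(t))/(p^2*e^(2*t) - 2*p*e^(2*t) + 2*p*e^(t) + e^(2*t) - 2*e^(t) + 1)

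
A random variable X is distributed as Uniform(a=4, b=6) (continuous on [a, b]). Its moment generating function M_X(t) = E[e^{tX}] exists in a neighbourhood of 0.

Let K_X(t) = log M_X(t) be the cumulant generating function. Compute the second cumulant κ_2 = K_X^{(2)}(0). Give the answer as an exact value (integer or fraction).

κ_2 = K^(2)(0) = 1/3

M_X(t) = (e^(6*t) - e^(4*t))/(2*t)
K_X(t) = log M_X(t) = -log(t) + log(e^(6*t) - e^(4*t)) - log(2)
K^(2)(t) = (-4*t^2*e^(2*t) + e^(4*t) - 2*e^(2*t) + 1)/(t^2*e^(4*t) - 2*t^2*e^(2*t) + t^2)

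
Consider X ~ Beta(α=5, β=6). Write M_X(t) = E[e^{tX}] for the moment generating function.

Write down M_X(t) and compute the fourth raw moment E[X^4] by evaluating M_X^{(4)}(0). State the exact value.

M_X(t) = ₁F₁(5; 11; t)
D^4[M](t) = 10*₁F₁(9; 15; t)/143

E[X^4] = D^4[M](0) = 10/143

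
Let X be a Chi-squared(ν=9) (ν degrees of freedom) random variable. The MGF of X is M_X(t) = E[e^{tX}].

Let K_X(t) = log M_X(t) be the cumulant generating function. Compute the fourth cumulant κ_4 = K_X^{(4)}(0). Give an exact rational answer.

κ_4 = D^4[K](0) = 432

M_X(t) = (1 - 2*t)^(-9/2)
K_X(t) = log M_X(t) = -9*log(1 - 2*t)/2
D^4[K](t) = 432/(16*t^4 - 32*t^3 + 24*t^2 - 8*t + 1)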